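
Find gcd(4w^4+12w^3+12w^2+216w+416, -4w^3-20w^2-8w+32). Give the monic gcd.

By polynomial division,
  4w^4+12w^3+12w^2+216w+416 = (-w+2)(-4w^3-20w^2-8w+32) + (44w^2+264w+352)
  -4w^3-20w^2-8w+32 = (-(1/11)w+1/11)(44w^2+264w+352) + (0)
Last nonzero remainder: 44w^2+264w+352. Dividing through by 44 gives the monic gcd w^2+6w+8.

w^2+6w+8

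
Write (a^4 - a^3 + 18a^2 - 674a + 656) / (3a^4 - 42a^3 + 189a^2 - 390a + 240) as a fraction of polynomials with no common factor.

(a^2 + 8a + 82)/(3a^2 - 15a + 30)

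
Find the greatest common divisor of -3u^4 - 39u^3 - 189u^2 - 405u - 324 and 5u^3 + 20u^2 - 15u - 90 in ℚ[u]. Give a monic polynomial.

u^2 + 6u + 9

By polynomial division,
  -3u^4 - 39u^3 - 189u^2 - 405u - 324 = (-(3/5)u - 27/5)(5u^3 + 20u^2 - 15u - 90) + (-90u^2 - 540u - 810)
  5u^3 + 20u^2 - 15u - 90 = (-(1/18)u + 1/9)(-90u^2 - 540u - 810) + (0)
Last nonzero remainder: -90u^2 - 540u - 810. Dividing through by -90 gives the monic gcd u^2 + 6u + 9.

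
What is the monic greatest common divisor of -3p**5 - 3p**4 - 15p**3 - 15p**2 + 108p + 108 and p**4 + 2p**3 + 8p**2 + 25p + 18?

p**2 + 3p + 2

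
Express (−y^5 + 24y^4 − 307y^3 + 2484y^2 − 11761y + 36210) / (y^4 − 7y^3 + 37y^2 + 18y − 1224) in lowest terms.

(−y^3 + 19y^2 − 161y + 710)/(y^2 − 2y − 24)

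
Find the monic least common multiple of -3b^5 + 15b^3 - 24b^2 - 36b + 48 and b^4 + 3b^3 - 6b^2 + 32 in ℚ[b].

Euclidean algorithm in ℚ[b]:
  -3b^5 + 15b^3 - 24b^2 - 36b + 48 = (-3b + 9)(b^4 + 3b^3 - 6b^2 + 32) + (-30b^3 + 30b^2 + 60b - 240)
  b^4 + 3b^3 - 6b^2 + 32 = (-(1/30)b - 2/15)(-30b^3 + 30b^2 + 60b - 240) + (0)
Last nonzero remainder: -30b^3 + 30b^2 + 60b - 240. Dividing through by -30 gives the monic gcd b^3 - b^2 - 2b + 8.
Then lcm(f, g) = f·g / gcd(f, g); expanding and making the result monic gives the answer.

b^6 + 4b^5 - 5b^4 - 12b^3 + 44b^2 + 32b - 64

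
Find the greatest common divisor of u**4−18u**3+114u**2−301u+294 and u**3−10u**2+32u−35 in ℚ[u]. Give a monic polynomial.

Repeated division with remainder:
  u**4−18u**3+114u**2−301u+294 = (u−8)(u**3−10u**2+32u−35) + (2u**2−10u+14)
  u**3−10u**2+32u−35 = ((1/2)u−5/2)(2u**2−10u+14) + (0)
Last nonzero remainder: 2u**2−10u+14. Dividing through by 2 gives the monic gcd u**2−5u+7.

u**2−5u+7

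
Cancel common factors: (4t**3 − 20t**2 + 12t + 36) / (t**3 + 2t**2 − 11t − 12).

Euclidean algorithm in ℚ[t]:
  4t**3 − 20t**2 + 12t + 36 = (4)(t**3 + 2t**2 − 11t − 12) + (−28t**2 + 56t + 84)
  t**3 + 2t**2 − 11t − 12 = (−(1/28)t − 1/7)(−28t**2 + 56t + 84) + (0)
Last nonzero remainder: −28t**2 + 56t + 84. Dividing through by −28 gives the monic gcd t**2 − 2t − 3.
Cancel t**2 − 2t − 3 from numerator and denominator to get the reduced form.

(4t − 12)/(t + 4)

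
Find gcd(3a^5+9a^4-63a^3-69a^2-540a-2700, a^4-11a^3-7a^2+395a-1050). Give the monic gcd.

a^2+a-30

Apply the Euclidean algorithm:
  3a^5+9a^4-63a^3-69a^2-540a-2700 = (3a+42)(a^4-11a^3-7a^2+395a-1050) + (420a^3-960a^2-13980a+41400)
  a^4-11a^3-7a^2+395a-1050 = ((1/420)a-61/2940)(420a^3-960a^2-13980a+41400) + ((312/49)a^2+(312/49)a-9360/49)
  420a^3-960a^2-13980a+41400 = ((1715/26)a-5635/26)((312/49)a^2+(312/49)a-9360/49) + (0)
Last nonzero remainder: (312/49)a^2+(312/49)a-9360/49. Dividing through by 312/49 gives the monic gcd a^2+a-30.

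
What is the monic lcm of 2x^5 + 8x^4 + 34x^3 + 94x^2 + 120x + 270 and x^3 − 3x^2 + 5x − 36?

x^6 + x^4 − 21x^3 − 128x^2 − 105x − 540

Repeated division with remainder:
  2x^5 + 8x^4 + 34x^3 + 94x^2 + 120x + 270 = (2x^2 + 14x + 66)(x^3 − 3x^2 + 5x − 36) + (294x^2 + 294x + 2646)
  x^3 − 3x^2 + 5x − 36 = ((1/294)x − 2/147)(294x^2 + 294x + 2646) + (0)
Last nonzero remainder: 294x^2 + 294x + 2646. Dividing through by 294 gives the monic gcd x^2 + x + 9.
Then lcm(f, g) = f·g / gcd(f, g); expanding and making the result monic gives the answer.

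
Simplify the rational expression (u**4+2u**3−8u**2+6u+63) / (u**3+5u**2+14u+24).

(u**3−u**2−5u+21)/(u**2+2u+8)

By polynomial division,
  u**4+2u**3−8u**2+6u+63 = (u−3)(u**3+5u**2+14u+24) + (−7u**2+24u+135)
  u**3+5u**2+14u+24 = (−(1/7)u−59/49)(−7u**2+24u+135) + ((3047/49)u+9141/49)
  −7u**2+24u+135 = (−(343/3047)u+2205/3047)((3047/49)u+9141/49) + (0)
Last nonzero remainder: (3047/49)u+9141/49. Dividing through by 3047/49 gives the monic gcd u+3.
Cancel u+3 from numerator and denominator to get the reduced form.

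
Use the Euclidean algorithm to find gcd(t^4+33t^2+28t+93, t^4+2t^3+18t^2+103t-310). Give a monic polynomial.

t^2-t+31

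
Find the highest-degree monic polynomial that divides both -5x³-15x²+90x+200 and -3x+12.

Repeated division with remainder:
  -5x³-15x²+90x+200 = ((5/3)x²+(35/3)x+50/3)(-3x+12) + (0)
Last nonzero remainder: -3x+12. Dividing through by -3 gives the monic gcd x-4.

x-4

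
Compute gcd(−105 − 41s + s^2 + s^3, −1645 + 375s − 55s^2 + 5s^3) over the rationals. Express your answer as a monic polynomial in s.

−7 + s

Repeated division with remainder:
  s^3 + s^2 − 41s − 105 = (1/5)(5s^3 − 55s^2 + 375s − 1645) + (12s^2 − 116s + 224)
  5s^3 − 55s^2 + 375s − 1645 = ((5/12)s − 5/9)(12s^2 − 116s + 224) + ((1955/9)s − 13685/9)
  12s^2 − 116s + 224 = ((108/1955)s − 288/1955)((1955/9)s − 13685/9) + (0)
Last nonzero remainder: (1955/9)s − 13685/9. Dividing through by 1955/9 gives the monic gcd s − 7.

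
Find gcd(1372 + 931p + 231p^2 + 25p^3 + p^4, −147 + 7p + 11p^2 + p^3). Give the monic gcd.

49 + 14p + p^2

By polynomial division,
  p^4 + 25p^3 + 231p^2 + 931p + 1372 = (p + 14)(p^3 + 11p^2 + 7p − 147) + (70p^2 + 980p + 3430)
  p^3 + 11p^2 + 7p − 147 = ((1/70)p − 3/70)(70p^2 + 980p + 3430) + (0)
Last nonzero remainder: 70p^2 + 980p + 3430. Dividing through by 70 gives the monic gcd p^2 + 14p + 49.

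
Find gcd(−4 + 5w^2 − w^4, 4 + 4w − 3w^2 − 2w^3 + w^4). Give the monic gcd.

−2 − w + w^2

By polynomial division,
  −w^4 + 5w^2 − 4 = (−1)(w^4 − 2w^3 − 3w^2 + 4w + 4) + (−2w^3 + 2w^2 + 4w)
  w^4 − 2w^3 − 3w^2 + 4w + 4 = (−(1/2)w + 1/2)(−2w^3 + 2w^2 + 4w) + (−2w^2 + 2w + 4)
  −2w^3 + 2w^2 + 4w = (w)(−2w^2 + 2w + 4) + (0)
Last nonzero remainder: −2w^2 + 2w + 4. Dividing through by −2 gives the monic gcd w^2 − w − 2.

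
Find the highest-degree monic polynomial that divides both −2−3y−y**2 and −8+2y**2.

2+y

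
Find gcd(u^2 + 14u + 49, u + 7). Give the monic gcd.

Euclidean algorithm in ℚ[u]:
  u^2 + 14u + 49 = (u + 7)(u + 7) + (0)
The last nonzero remainder u + 7 is already monic.

u + 7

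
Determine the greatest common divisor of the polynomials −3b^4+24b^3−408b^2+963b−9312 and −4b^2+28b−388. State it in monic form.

b^2−7b+97

By polynomial division,
  −3b^4+24b^3−408b^2+963b−9312 = ((3/4)b^2−(3/4)b+24)(−4b^2+28b−388) + (0)
Last nonzero remainder: −4b^2+28b−388. Dividing through by −4 gives the monic gcd b^2−7b+97.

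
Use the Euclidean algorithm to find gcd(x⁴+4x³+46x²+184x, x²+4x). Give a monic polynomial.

x²+4x

Euclidean algorithm in ℚ[x]:
  x⁴+4x³+46x²+184x = (x²+46)(x²+4x) + (0)
The last nonzero remainder x²+4x is already monic.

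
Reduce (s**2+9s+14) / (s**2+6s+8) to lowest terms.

(s+7)/(s+4)

By polynomial division,
  s**2+9s+14 = (s**2+6s+8) + (3s+6)
  s**2+6s+8 = ((1/3)s+4/3)(3s+6) + (0)
Last nonzero remainder: 3s+6. Dividing through by 3 gives the monic gcd s+2.
Cancel s+2 from numerator and denominator to get the reduced form.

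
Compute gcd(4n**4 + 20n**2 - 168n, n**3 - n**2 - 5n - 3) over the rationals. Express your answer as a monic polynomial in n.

n - 3

Euclidean algorithm in ℚ[n]:
  4n**4 + 20n**2 - 168n = (4n + 4)(n**3 - n**2 - 5n - 3) + (44n**2 - 136n + 12)
  n**3 - n**2 - 5n - 3 = ((1/44)n + 23/484)(44n**2 - 136n + 12) + ((144/121)n - 432/121)
  44n**2 - 136n + 12 = ((1331/36)n - 121/36)((144/121)n - 432/121) + (0)
Last nonzero remainder: (144/121)n - 432/121. Dividing through by 144/121 gives the monic gcd n - 3.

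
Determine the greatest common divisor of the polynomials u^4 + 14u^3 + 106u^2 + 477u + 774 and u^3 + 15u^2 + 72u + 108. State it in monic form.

u^2 + 9u + 18

Apply the Euclidean algorithm:
  u^4 + 14u^3 + 106u^2 + 477u + 774 = (u − 1)(u^3 + 15u^2 + 72u + 108) + (49u^2 + 441u + 882)
  u^3 + 15u^2 + 72u + 108 = ((1/49)u + 6/49)(49u^2 + 441u + 882) + (0)
Last nonzero remainder: 49u^2 + 441u + 882. Dividing through by 49 gives the monic gcd u^2 + 9u + 18.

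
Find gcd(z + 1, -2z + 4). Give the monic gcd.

1

Apply the Euclidean algorithm:
  z + 1 = (-1/2)(-2z + 4) + (3)
  -2z + 4 = (-(2/3)z + 4/3)(3) + (0)
The last nonzero remainder is the constant 3, so the polynomials are coprime and gcd = 1.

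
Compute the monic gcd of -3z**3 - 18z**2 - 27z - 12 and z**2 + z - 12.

z + 4

By polynomial division,
  -3z**3 - 18z**2 - 27z - 12 = (-3z - 15)(z**2 + z - 12) + (-48z - 192)
  z**2 + z - 12 = (-(1/48)z + 1/16)(-48z - 192) + (0)
Last nonzero remainder: -48z - 192. Dividing through by -48 gives the monic gcd z + 4.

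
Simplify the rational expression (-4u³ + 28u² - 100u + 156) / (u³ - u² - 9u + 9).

(-4u² + 16u - 52)/(u² + 2u - 3)

Repeated division with remainder:
  -4u³ + 28u² - 100u + 156 = (-4)(u³ - u² - 9u + 9) + (24u² - 136u + 192)
  u³ - u² - 9u + 9 = ((1/24)u + 7/36)(24u² - 136u + 192) + ((85/9)u - 85/3)
  24u² - 136u + 192 = ((216/85)u - 576/85)((85/9)u - 85/3) + (0)
Last nonzero remainder: (85/9)u - 85/3. Dividing through by 85/9 gives the monic gcd u - 3.
Cancel u - 3 from numerator and denominator to get the reduced form.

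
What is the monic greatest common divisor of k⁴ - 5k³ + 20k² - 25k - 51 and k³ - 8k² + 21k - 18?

k - 3

Euclidean algorithm in ℚ[k]:
  k⁴ - 5k³ + 20k² - 25k - 51 = (k + 3)(k³ - 8k² + 21k - 18) + (23k² - 70k + 3)
  k³ - 8k² + 21k - 18 = ((1/23)k - 114/529)(23k² - 70k + 3) + ((3060/529)k - 9180/529)
  23k² - 70k + 3 = ((12167/3060)k - 529/3060)((3060/529)k - 9180/529) + (0)
Last nonzero remainder: (3060/529)k - 9180/529. Dividing through by 3060/529 gives the monic gcd k - 3.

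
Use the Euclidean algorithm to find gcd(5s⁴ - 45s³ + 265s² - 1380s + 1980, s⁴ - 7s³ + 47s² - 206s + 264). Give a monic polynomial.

s³ - 3s² + 35s - 66

Euclidean algorithm in ℚ[s]:
  5s⁴ - 45s³ + 265s² - 1380s + 1980 = (5)(s⁴ - 7s³ + 47s² - 206s + 264) + (-10s³ + 30s² - 350s + 660)
  s⁴ - 7s³ + 47s² - 206s + 264 = (-(1/10)s + 2/5)(-10s³ + 30s² - 350s + 660) + (0)
Last nonzero remainder: -10s³ + 30s² - 350s + 660. Dividing through by -10 gives the monic gcd s³ - 3s² + 35s - 66.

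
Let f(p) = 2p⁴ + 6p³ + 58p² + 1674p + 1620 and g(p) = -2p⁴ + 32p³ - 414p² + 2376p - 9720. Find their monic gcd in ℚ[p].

p² - 7p + 90

Euclidean algorithm in ℚ[p]:
  2p⁴ + 6p³ + 58p² + 1674p + 1620 = (-1)(-2p⁴ + 32p³ - 414p² + 2376p - 9720) + (38p³ - 356p² + 4050p - 8100)
  -2p⁴ + 32p³ - 414p² + 2376p - 9720 = (-(1/19)p + 126/361)(38p³ - 356p² + 4050p - 8100) + (-(27648/361)p² + (193536/361)p - 2488320/361)
  38p³ - 356p² + 4050p - 8100 = (-(6859/13824)p + 1805/1536)(-(27648/361)p² + (193536/361)p - 2488320/361) + (0)
Last nonzero remainder: -(27648/361)p² + (193536/361)p - 2488320/361. Dividing through by -27648/361 gives the monic gcd p² - 7p + 90.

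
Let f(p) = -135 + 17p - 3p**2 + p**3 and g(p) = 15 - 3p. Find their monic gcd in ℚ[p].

Repeated division with remainder:
  p**3 - 3p**2 + 17p - 135 = (-(1/3)p**2 - (2/3)p - 9)(-3p + 15) + (0)
Last nonzero remainder: -3p + 15. Dividing through by -3 gives the monic gcd p - 5.

-5 + p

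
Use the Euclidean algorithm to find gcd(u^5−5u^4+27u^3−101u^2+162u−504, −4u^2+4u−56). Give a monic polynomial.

By polynomial division,
  u^5−5u^4+27u^3−101u^2+162u−504 = (−(1/4)u^3+u^2−(9/4)u+9)(−4u^2+4u−56) + (0)
Last nonzero remainder: −4u^2+4u−56. Dividing through by −4 gives the monic gcd u^2−u+14.

u^2−u+14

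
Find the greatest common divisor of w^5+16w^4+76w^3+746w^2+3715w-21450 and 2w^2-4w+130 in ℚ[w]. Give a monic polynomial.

w^2-2w+65

By polynomial division,
  w^5+16w^4+76w^3+746w^2+3715w-21450 = ((1/2)w^3+9w^2+(47/2)w-165)(2w^2-4w+130) + (0)
Last nonzero remainder: 2w^2-4w+130. Dividing through by 2 gives the monic gcd w^2-2w+65.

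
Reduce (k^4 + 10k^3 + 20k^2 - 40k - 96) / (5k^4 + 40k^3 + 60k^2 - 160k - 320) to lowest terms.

By polynomial division,
  k^4 + 10k^3 + 20k^2 - 40k - 96 = (1/5)(5k^4 + 40k^3 + 60k^2 - 160k - 320) + (2k^3 + 8k^2 - 8k - 32)
  5k^4 + 40k^3 + 60k^2 - 160k - 320 = ((5/2)k + 10)(2k^3 + 8k^2 - 8k - 32) + (0)
Last nonzero remainder: 2k^3 + 8k^2 - 8k - 32. Dividing through by 2 gives the monic gcd k^3 + 4k^2 - 4k - 16.
Cancel k^3 + 4k^2 - 4k - 16 from numerator and denominator to get the reduced form.

(k + 6)/(5k + 20)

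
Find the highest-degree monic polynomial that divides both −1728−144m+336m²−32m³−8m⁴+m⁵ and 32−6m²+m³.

−8−2m+m²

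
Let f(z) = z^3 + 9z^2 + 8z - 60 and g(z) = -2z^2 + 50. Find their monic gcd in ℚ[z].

By polynomial division,
  z^3 + 9z^2 + 8z - 60 = (-(1/2)z - 9/2)(-2z^2 + 50) + (33z + 165)
  -2z^2 + 50 = (-(2/33)z + 10/33)(33z + 165) + (0)
Last nonzero remainder: 33z + 165. Dividing through by 33 gives the monic gcd z + 5.

z + 5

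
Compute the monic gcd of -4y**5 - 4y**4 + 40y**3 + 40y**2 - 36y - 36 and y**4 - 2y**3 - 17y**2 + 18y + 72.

y**2 - 9

Repeated division with remainder:
  -4y**5 - 4y**4 + 40y**3 + 40y**2 - 36y - 36 = (-4y - 12)(y**4 - 2y**3 - 17y**2 + 18y + 72) + (-52y**3 - 92y**2 + 468y + 828)
  y**4 - 2y**3 - 17y**2 + 18y + 72 = (-(1/52)y + 49/676)(-52y**3 - 92y**2 + 468y + 828) + (-(225/169)y**2 + 2025/169)
  -52y**3 - 92y**2 + 468y + 828 = ((8788/225)y + 15548/225)(-(225/169)y**2 + 2025/169) + (0)
Last nonzero remainder: -(225/169)y**2 + 2025/169. Dividing through by -225/169 gives the monic gcd y**2 - 9.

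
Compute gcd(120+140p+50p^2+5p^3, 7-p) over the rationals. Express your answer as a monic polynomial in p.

Apply the Euclidean algorithm:
  5p^3+50p^2+140p+120 = (-5p^2-85p-735)(-p+7) + (5265)
  -p+7 = (-(1/5265)p+7/5265)(5265) + (0)
The last nonzero remainder is the constant 5265, so the polynomials are coprime and gcd = 1.

1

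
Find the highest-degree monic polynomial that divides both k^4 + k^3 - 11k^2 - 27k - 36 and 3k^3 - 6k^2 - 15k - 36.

k^3 - 2k^2 - 5k - 12

Euclidean algorithm in ℚ[k]:
  k^4 + k^3 - 11k^2 - 27k - 36 = ((1/3)k + 1)(3k^3 - 6k^2 - 15k - 36) + (0)
Last nonzero remainder: 3k^3 - 6k^2 - 15k - 36. Dividing through by 3 gives the monic gcd k^3 - 2k^2 - 5k - 12.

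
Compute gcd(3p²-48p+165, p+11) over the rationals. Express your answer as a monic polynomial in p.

Apply the Euclidean algorithm:
  3p²-48p+165 = (3p-81)(p+11) + (1056)
  p+11 = ((1/1056)p+1/96)(1056) + (0)
The last nonzero remainder is the constant 1056, so the polynomials are coprime and gcd = 1.

1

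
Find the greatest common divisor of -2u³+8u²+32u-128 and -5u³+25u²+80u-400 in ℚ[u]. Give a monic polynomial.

By polynomial division,
  -2u³+8u²+32u-128 = (2/5)(-5u³+25u²+80u-400) + (-2u²+32)
  -5u³+25u²+80u-400 = ((5/2)u-25/2)(-2u²+32) + (0)
Last nonzero remainder: -2u²+32. Dividing through by -2 gives the monic gcd u²-16.

u²-16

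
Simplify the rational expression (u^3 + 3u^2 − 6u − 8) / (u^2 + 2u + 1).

(u^2 + 2u − 8)/(u + 1)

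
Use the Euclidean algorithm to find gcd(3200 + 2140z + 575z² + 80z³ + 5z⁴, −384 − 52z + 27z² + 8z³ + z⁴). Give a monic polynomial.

Repeated division with remainder:
  5z⁴ + 80z³ + 575z² + 2140z + 3200 = (5)(z⁴ + 8z³ + 27z² − 52z − 384) + (40z³ + 440z² + 2400z + 5120)
  z⁴ + 8z³ + 27z² − 52z − 384 = ((1/40)z − 3/40)(40z³ + 440z² + 2400z + 5120) + (0)
Last nonzero remainder: 40z³ + 440z² + 2400z + 5120. Dividing through by 40 gives the monic gcd z³ + 11z² + 60z + 128.

128 + 60z + 11z² + z³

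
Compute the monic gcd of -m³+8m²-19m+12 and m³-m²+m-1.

m-1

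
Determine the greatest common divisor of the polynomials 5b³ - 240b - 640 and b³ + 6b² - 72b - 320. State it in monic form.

Euclidean algorithm in ℚ[b]:
  5b³ - 240b - 640 = (5)(b³ + 6b² - 72b - 320) + (-30b² + 120b + 960)
  b³ + 6b² - 72b - 320 = (-(1/30)b - 1/3)(-30b² + 120b + 960) + (0)
Last nonzero remainder: -30b² + 120b + 960. Dividing through by -30 gives the monic gcd b² - 4b - 32.

b² - 4b - 32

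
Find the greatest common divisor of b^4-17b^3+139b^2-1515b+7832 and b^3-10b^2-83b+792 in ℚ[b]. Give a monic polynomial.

By polynomial division,
  b^4-17b^3+139b^2-1515b+7832 = (b-7)(b^3-10b^2-83b+792) + (152b^2-2888b+13376)
  b^3-10b^2-83b+792 = ((1/152)b+9/152)(152b^2-2888b+13376) + (0)
Last nonzero remainder: 152b^2-2888b+13376. Dividing through by 152 gives the monic gcd b^2-19b+88.

b^2-19b+88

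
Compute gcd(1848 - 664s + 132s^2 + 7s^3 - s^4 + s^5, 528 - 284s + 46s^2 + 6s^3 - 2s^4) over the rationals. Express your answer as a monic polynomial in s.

Repeated division with remainder:
  s^5 - s^4 + 7s^3 + 132s^2 - 664s + 1848 = (-(1/2)s - 1)(-2s^4 + 6s^3 + 46s^2 - 284s + 528) + (36s^3 + 36s^2 - 684s + 2376)
  -2s^4 + 6s^3 + 46s^2 - 284s + 528 = (-(1/18)s + 2/9)(36s^3 + 36s^2 - 684s + 2376) + (0)
Last nonzero remainder: 36s^3 + 36s^2 - 684s + 2376. Dividing through by 36 gives the monic gcd s^3 + s^2 - 19s + 66.

66 - 19s + s^2 + s^3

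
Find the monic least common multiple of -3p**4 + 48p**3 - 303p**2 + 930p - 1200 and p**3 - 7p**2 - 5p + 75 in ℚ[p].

Euclidean algorithm in ℚ[p]:
  -3p**4 + 48p**3 - 303p**2 + 930p - 1200 = (-3p + 27)(p**3 - 7p**2 - 5p + 75) + (-129p**2 + 1290p - 3225)
  p**3 - 7p**2 - 5p + 75 = (-(1/129)p - 1/43)(-129p**2 + 1290p - 3225) + (0)
Last nonzero remainder: -129p**2 + 1290p - 3225. Dividing through by -129 gives the monic gcd p**2 - 10p + 25.
Then lcm(f, g) = f·g / gcd(f, g); expanding and making the result monic gives the answer.

p**5 - 13p**4 + 53p**3 - 7p**2 - 530p + 1200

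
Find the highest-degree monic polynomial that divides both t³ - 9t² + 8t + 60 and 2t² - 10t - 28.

Euclidean algorithm in ℚ[t]:
  t³ - 9t² + 8t + 60 = ((1/2)t - 2)(2t² - 10t - 28) + (2t + 4)
  2t² - 10t - 28 = (t - 7)(2t + 4) + (0)
Last nonzero remainder: 2t + 4. Dividing through by 2 gives the monic gcd t + 2.

t + 2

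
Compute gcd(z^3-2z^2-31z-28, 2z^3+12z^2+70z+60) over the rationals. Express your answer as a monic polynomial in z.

z+1

By polynomial division,
  z^3-2z^2-31z-28 = (1/2)(2z^3+12z^2+70z+60) + (-8z^2-66z-58)
  2z^3+12z^2+70z+60 = (-(1/4)z+9/16)(-8z^2-66z-58) + ((741/8)z+741/8)
  -8z^2-66z-58 = (-(64/741)z-464/741)((741/8)z+741/8) + (0)
Last nonzero remainder: (741/8)z+741/8. Dividing through by 741/8 gives the monic gcd z+1.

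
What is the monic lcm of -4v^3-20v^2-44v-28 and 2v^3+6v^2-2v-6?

v^5+7v^4+18v^3+14v^2-19v-21

Euclidean algorithm in ℚ[v]:
  -4v^3-20v^2-44v-28 = (-2)(2v^3+6v^2-2v-6) + (-8v^2-48v-40)
  2v^3+6v^2-2v-6 = (-(1/4)v+3/4)(-8v^2-48v-40) + (24v+24)
  -8v^2-48v-40 = (-(1/3)v-5/3)(24v+24) + (0)
Last nonzero remainder: 24v+24. Dividing through by 24 gives the monic gcd v+1.
Then lcm(f, g) = f·g / gcd(f, g); expanding and making the result monic gives the answer.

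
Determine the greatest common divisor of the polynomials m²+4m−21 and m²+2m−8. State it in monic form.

1

Apply the Euclidean algorithm:
  m²+4m−21 = (m²+2m−8) + (2m−13)
  m²+2m−8 = ((1/2)m+17/4)(2m−13) + (189/4)
  2m−13 = ((8/189)m−52/189)(189/4) + (0)
The last nonzero remainder is the constant 189/4, so the polynomials are coprime and gcd = 1.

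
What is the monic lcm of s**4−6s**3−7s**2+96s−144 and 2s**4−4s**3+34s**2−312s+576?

s**6−2s**5+s**4−124s**3+16s**2+2496s−4608

Repeated division with remainder:
  s**4−6s**3−7s**2+96s−144 = (1/2)(2s**4−4s**3+34s**2−312s+576) + (−4s**3−24s**2+252s−432)
  2s**4−4s**3+34s**2−312s+576 = (−(1/2)s+4)(−4s**3−24s**2+252s−432) + (256s**2−1536s+2304)
  −4s**3−24s**2+252s−432 = (−(1/64)s−3/16)(256s**2−1536s+2304) + (0)
Last nonzero remainder: 256s**2−1536s+2304. Dividing through by 256 gives the monic gcd s**2−6s+9.
Then lcm(f, g) = f·g / gcd(f, g); expanding and making the result monic gives the answer.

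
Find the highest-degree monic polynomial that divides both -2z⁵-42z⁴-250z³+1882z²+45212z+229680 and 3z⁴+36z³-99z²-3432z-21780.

z²+z-110

Apply the Euclidean algorithm:
  -2z⁵-42z⁴-250z³+1882z²+45212z+229680 = (-(2/3)z-6)(3z⁴+36z³-99z²-3432z-21780) + (-100z³-1000z²+10100z+99000)
  3z⁴+36z³-99z²-3432z-21780 = (-(3/100)z-3/50)(-100z³-1000z²+10100z+99000) + (144z²+144z-15840)
  -100z³-1000z²+10100z+99000 = (-(25/36)z-25/4)(144z²+144z-15840) + (0)
Last nonzero remainder: 144z²+144z-15840. Dividing through by 144 gives the monic gcd z²+z-110.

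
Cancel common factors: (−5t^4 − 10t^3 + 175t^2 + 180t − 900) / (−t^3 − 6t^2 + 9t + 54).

By polynomial division,
  −5t^4 − 10t^3 + 175t^2 + 180t − 900 = (5t − 20)(−t^3 − 6t^2 + 9t + 54) + (10t^2 + 90t + 180)
  −t^3 − 6t^2 + 9t + 54 = (−(1/10)t + 3/10)(10t^2 + 90t + 180) + (0)
Last nonzero remainder: 10t^2 + 90t + 180. Dividing through by 10 gives the monic gcd t^2 + 9t + 18.
Cancel t^2 + 9t + 18 from numerator and denominator to get the reduced form.

(5t^2 − 35t + 50)/(t − 3)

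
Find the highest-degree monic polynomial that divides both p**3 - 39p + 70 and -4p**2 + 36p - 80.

By polynomial division,
  p**3 - 39p + 70 = (-(1/4)p - 9/4)(-4p**2 + 36p - 80) + (22p - 110)
  -4p**2 + 36p - 80 = (-(2/11)p + 8/11)(22p - 110) + (0)
Last nonzero remainder: 22p - 110. Dividing through by 22 gives the monic gcd p - 5.

p - 5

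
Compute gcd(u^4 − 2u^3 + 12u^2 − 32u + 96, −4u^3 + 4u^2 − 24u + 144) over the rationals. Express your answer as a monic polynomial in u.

u^2 + 2u + 12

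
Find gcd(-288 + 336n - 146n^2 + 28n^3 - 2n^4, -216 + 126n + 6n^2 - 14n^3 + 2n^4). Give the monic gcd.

-36 + 33n - 10n^2 + n^3

Repeated division with remainder:
  -2n^4 + 28n^3 - 146n^2 + 336n - 288 = (-1)(2n^4 - 14n^3 + 6n^2 + 126n - 216) + (14n^3 - 140n^2 + 462n - 504)
  2n^4 - 14n^3 + 6n^2 + 126n - 216 = ((1/7)n + 3/7)(14n^3 - 140n^2 + 462n - 504) + (0)
Last nonzero remainder: 14n^3 - 140n^2 + 462n - 504. Dividing through by 14 gives the monic gcd n^3 - 10n^2 + 33n - 36.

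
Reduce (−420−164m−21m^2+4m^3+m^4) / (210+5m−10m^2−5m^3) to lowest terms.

(30+m−m^2)/(−15+5m)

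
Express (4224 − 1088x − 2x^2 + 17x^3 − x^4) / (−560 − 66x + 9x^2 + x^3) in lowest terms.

By polynomial division,
  −x^4 + 17x^3 − 2x^2 − 1088x + 4224 = (−x + 26)(x^3 + 9x^2 − 66x − 560) + (−302x^2 + 68x + 18784)
  x^3 + 9x^2 − 66x − 560 = (−(1/302)x − 1393/45602)(−302x^2 + 68x + 18784) + (−(39312/22801)x + 314496/22801)
  −302x^2 + 68x + 18784 = ((3442951/19656)x + 13384187/9828)(−(39312/22801)x + 314496/22801) + (0)
Last nonzero remainder: −(39312/22801)x + 314496/22801. Dividing through by −39312/22801 gives the monic gcd x − 8.
Cancel x − 8 from numerator and denominator to get the reduced form.

(−528 + 70x + 9x^2 − x^3)/(70 + 17x + x^2)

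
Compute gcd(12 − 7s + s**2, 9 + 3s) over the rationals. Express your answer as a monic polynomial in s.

Euclidean algorithm in ℚ[s]:
  s**2 − 7s + 12 = ((1/3)s − 10/3)(3s + 9) + (42)
  3s + 9 = ((1/14)s + 3/14)(42) + (0)
The last nonzero remainder is the constant 42, so the polynomials are coprime and gcd = 1.

1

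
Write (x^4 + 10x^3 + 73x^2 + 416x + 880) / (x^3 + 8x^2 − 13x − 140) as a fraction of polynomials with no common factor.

(x^3 + 5x^2 + 48x + 176)/(x^2 + 3x − 28)

By polynomial division,
  x^4 + 10x^3 + 73x^2 + 416x + 880 = (x + 2)(x^3 + 8x^2 − 13x − 140) + (70x^2 + 582x + 1160)
  x^3 + 8x^2 − 13x − 140 = ((1/70)x − 11/2450)(70x^2 + 582x + 1160) + (−(33024/1225)x − 33024/245)
  70x^2 + 582x + 1160 = (−(42875/16512)x − 35525/4128)(−(33024/1225)x − 33024/245) + (0)
Last nonzero remainder: −(33024/1225)x − 33024/245. Dividing through by −33024/1225 gives the monic gcd x + 5.
Cancel x + 5 from numerator and denominator to get the reduced form.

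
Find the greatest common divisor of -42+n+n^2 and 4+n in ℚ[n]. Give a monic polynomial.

1

By polynomial division,
  n^2+n-42 = (n-3)(n+4) + (-30)
  n+4 = (-(1/30)n-2/15)(-30) + (0)
The last nonzero remainder is the constant -30, so the polynomials are coprime and gcd = 1.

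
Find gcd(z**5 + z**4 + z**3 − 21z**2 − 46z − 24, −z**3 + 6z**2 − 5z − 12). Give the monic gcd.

By polynomial division,
  z**5 + z**4 + z**3 − 21z**2 − 46z − 24 = (−z**2 − 7z − 38)(−z**3 + 6z**2 − 5z − 12) + (160z**2 − 320z − 480)
  −z**3 + 6z**2 − 5z − 12 = (−(1/160)z + 1/40)(160z**2 − 320z − 480) + (0)
Last nonzero remainder: 160z**2 − 320z − 480. Dividing through by 160 gives the monic gcd z**2 − 2z − 3.

z**2 − 2z − 3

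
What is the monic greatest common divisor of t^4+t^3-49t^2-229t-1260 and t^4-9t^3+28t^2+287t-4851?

t^2-2t-63

Repeated division with remainder:
  t^4+t^3-49t^2-229t-1260 = (t^4-9t^3+28t^2+287t-4851) + (10t^3-77t^2-516t+3591)
  t^4-9t^3+28t^2+287t-4851 = ((1/10)t-13/100)(10t^3-77t^2-516t+3591) + ((6959/100)t^2-(6959/50)t-438417/100)
  10t^3-77t^2-516t+3591 = ((1000/6959)t-5700/6959)((6959/100)t^2-(6959/50)t-438417/100) + (0)
Last nonzero remainder: (6959/100)t^2-(6959/50)t-438417/100. Dividing through by 6959/100 gives the monic gcd t^2-2t-63.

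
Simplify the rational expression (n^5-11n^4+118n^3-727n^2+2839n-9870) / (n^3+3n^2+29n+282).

(n^3-8n^2+47n-210)/(n+6)

Apply the Euclidean algorithm:
  n^5-11n^4+118n^3-727n^2+2839n-9870 = (n^2-14n+131)(n^3+3n^2+29n+282) + (-996n^2+2988n-46812)
  n^3+3n^2+29n+282 = (-(1/996)n-1/166)(-996n^2+2988n-46812) + (0)
Last nonzero remainder: -996n^2+2988n-46812. Dividing through by -996 gives the monic gcd n^2-3n+47.
Cancel n^2-3n+47 from numerator and denominator to get the reduced form.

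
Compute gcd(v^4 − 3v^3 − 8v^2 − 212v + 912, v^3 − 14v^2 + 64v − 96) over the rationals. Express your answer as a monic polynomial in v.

v^2 − 10v + 24

Euclidean algorithm in ℚ[v]:
  v^4 − 3v^3 − 8v^2 − 212v + 912 = (v + 11)(v^3 − 14v^2 + 64v − 96) + (82v^2 − 820v + 1968)
  v^3 − 14v^2 + 64v − 96 = ((1/82)v − 2/41)(82v^2 − 820v + 1968) + (0)
Last nonzero remainder: 82v^2 − 820v + 1968. Dividing through by 82 gives the monic gcd v^2 − 10v + 24.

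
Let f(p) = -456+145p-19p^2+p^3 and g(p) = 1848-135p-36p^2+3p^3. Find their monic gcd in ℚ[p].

-8+p

Apply the Euclidean algorithm:
  p^3-19p^2+145p-456 = (1/3)(3p^3-36p^2-135p+1848) + (-7p^2+190p-1072)
  3p^3-36p^2-135p+1848 = (-(3/7)p-318/49)(-7p^2+190p-1072) + ((31293/49)p-250344/49)
  -7p^2+190p-1072 = (-(343/31293)p+6566/31293)((31293/49)p-250344/49) + (0)
Last nonzero remainder: (31293/49)p-250344/49. Dividing through by 31293/49 gives the monic gcd p-8.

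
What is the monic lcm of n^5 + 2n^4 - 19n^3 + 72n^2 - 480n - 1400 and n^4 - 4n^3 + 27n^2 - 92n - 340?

By polynomial division,
  n^5 + 2n^4 - 19n^3 + 72n^2 - 480n - 1400 = (n + 6)(n^4 - 4n^3 + 27n^2 - 92n - 340) + (-22n^3 + 2n^2 + 412n + 640)
  n^4 - 4n^3 + 27n^2 - 92n - 340 = (-(1/22)n + 43/242)(-22n^3 + 2n^2 + 412n + 640) + ((5490/121)n^2 - (16470/121)n - 54900/121)
  -22n^3 + 2n^2 + 412n + 640 = (-(1331/2745)n - 3872/2745)((5490/121)n^2 - (16470/121)n - 54900/121) + (0)
Last nonzero remainder: (5490/121)n^2 - (16470/121)n - 54900/121. Dividing through by 5490/121 gives the monic gcd n^2 - 3n - 10.
Then lcm(f, g) = f·g / gcd(f, g); expanding and making the result monic gives the answer.

n^7 + n^6 + 13n^5 + 159n^4 - 1198n^3 + 1528n^2 - 14920n - 47600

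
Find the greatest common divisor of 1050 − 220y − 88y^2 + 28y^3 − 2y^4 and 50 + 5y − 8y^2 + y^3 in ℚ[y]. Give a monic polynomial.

Euclidean algorithm in ℚ[y]:
  −2y^4 + 28y^3 − 88y^2 − 220y + 1050 = (−2y + 12)(y^3 − 8y^2 + 5y + 50) + (18y^2 − 180y + 450)
  y^3 − 8y^2 + 5y + 50 = ((1/18)y + 1/9)(18y^2 − 180y + 450) + (0)
Last nonzero remainder: 18y^2 − 180y + 450. Dividing through by 18 gives the monic gcd y^2 − 10y + 25.

25 − 10y + y^2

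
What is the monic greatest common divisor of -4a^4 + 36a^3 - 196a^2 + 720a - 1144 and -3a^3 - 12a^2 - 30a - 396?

a^2 - 2a + 22

Euclidean algorithm in ℚ[a]:
  -4a^4 + 36a^3 - 196a^2 + 720a - 1144 = ((4/3)a - 52/3)(-3a^3 - 12a^2 - 30a - 396) + (-364a^2 + 728a - 8008)
  -3a^3 - 12a^2 - 30a - 396 = ((3/364)a + 9/182)(-364a^2 + 728a - 8008) + (0)
Last nonzero remainder: -364a^2 + 728a - 8008. Dividing through by -364 gives the monic gcd a^2 - 2a + 22.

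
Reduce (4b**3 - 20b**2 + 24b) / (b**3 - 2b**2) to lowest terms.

(4b - 12)/(b)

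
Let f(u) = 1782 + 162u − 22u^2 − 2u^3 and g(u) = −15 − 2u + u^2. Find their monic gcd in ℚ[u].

1

Euclidean algorithm in ℚ[u]:
  −2u^3 − 22u^2 + 162u + 1782 = (−2u − 26)(u^2 − 2u − 15) + (80u + 1392)
  u^2 − 2u − 15 = ((1/80)u − 97/400)(80u + 1392) + (8064/25)
  80u + 1392 = ((125/504)u + 725/168)(8064/25) + (0)
The last nonzero remainder is the constant 8064/25, so the polynomials are coprime and gcd = 1.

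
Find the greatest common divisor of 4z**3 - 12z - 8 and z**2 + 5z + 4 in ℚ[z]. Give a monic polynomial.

z + 1

Apply the Euclidean algorithm:
  4z**3 - 12z - 8 = (4z - 20)(z**2 + 5z + 4) + (72z + 72)
  z**2 + 5z + 4 = ((1/72)z + 1/18)(72z + 72) + (0)
Last nonzero remainder: 72z + 72. Dividing through by 72 gives the monic gcd z + 1.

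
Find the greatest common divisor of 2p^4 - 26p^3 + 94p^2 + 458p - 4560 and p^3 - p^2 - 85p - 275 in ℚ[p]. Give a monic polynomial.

p + 5

Apply the Euclidean algorithm:
  2p^4 - 26p^3 + 94p^2 + 458p - 4560 = (2p - 24)(p^3 - p^2 - 85p - 275) + (240p^2 - 1032p - 11160)
  p^3 - p^2 - 85p - 275 = ((1/240)p + 11/800)(240p^2 - 1032p - 11160) + (-(2431/100)p - 2431/20)
  240p^2 - 1032p - 11160 = (-(24000/2431)p + 223200/2431)(-(2431/100)p - 2431/20) + (0)
Last nonzero remainder: -(2431/100)p - 2431/20. Dividing through by -2431/100 gives the monic gcd p + 5.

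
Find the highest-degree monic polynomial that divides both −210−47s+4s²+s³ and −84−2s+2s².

−42−s+s²

Euclidean algorithm in ℚ[s]:
  s³+4s²−47s−210 = ((1/2)s+5/2)(2s²−2s−84) + (0)
Last nonzero remainder: 2s²−2s−84. Dividing through by 2 gives the monic gcd s²−s−42.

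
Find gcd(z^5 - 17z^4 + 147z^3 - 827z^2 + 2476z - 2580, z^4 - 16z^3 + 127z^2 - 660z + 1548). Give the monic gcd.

z^3 - 10z^2 + 67z - 258

Euclidean algorithm in ℚ[z]:
  z^5 - 17z^4 + 147z^3 - 827z^2 + 2476z - 2580 = (z - 1)(z^4 - 16z^3 + 127z^2 - 660z + 1548) + (4z^3 - 40z^2 + 268z - 1032)
  z^4 - 16z^3 + 127z^2 - 660z + 1548 = ((1/4)z - 3/2)(4z^3 - 40z^2 + 268z - 1032) + (0)
Last nonzero remainder: 4z^3 - 40z^2 + 268z - 1032. Dividing through by 4 gives the monic gcd z^3 - 10z^2 + 67z - 258.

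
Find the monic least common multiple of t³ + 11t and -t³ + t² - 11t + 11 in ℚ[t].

Apply the Euclidean algorithm:
  t³ + 11t = (-1)(-t³ + t² - 11t + 11) + (t² + 11)
  -t³ + t² - 11t + 11 = (-t + 1)(t² + 11) + (0)
The last nonzero remainder t² + 11 is already monic.
Then lcm(f, g) = f·g / gcd(f, g); expanding and making the result monic gives the answer.

t⁴ - t³ + 11t² - 11t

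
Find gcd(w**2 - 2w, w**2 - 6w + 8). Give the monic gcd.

Apply the Euclidean algorithm:
  w**2 - 2w = (w**2 - 6w + 8) + (4w - 8)
  w**2 - 6w + 8 = ((1/4)w - 1)(4w - 8) + (0)
Last nonzero remainder: 4w - 8. Dividing through by 4 gives the monic gcd w - 2.

w - 2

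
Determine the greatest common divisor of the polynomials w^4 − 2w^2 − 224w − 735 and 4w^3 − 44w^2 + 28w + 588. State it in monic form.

w^2 − 4w − 21

Repeated division with remainder:
  w^4 − 2w^2 − 224w − 735 = ((1/4)w + 11/4)(4w^3 − 44w^2 + 28w + 588) + (112w^2 − 448w − 2352)
  4w^3 − 44w^2 + 28w + 588 = ((1/28)w − 1/4)(112w^2 − 448w − 2352) + (0)
Last nonzero remainder: 112w^2 − 448w − 2352. Dividing through by 112 gives the monic gcd w^2 − 4w − 21.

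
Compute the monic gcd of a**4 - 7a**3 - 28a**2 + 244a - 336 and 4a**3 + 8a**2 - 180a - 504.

a**2 - a - 42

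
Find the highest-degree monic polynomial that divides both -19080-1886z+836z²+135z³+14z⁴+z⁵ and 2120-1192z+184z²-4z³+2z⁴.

Apply the Euclidean algorithm:
  z⁵+14z⁴+135z³+836z²-1886z-19080 = ((1/2)z+8)(2z⁴-4z³+184z²-1192z+2120) + (75z³-40z²+6590z-36040)
  2z⁴-4z³+184z²-1192z+2120 = ((2/75)z-44/1125)(75z³-40z²+6590z-36040) + ((1508/225)z²+(6032/225)z+159848/225)
  75z³-40z²+6590z-36040 = ((16875/1508)z-19125/377)((1508/225)z²+(6032/225)z+159848/225) + (0)
Last nonzero remainder: (1508/225)z²+(6032/225)z+159848/225. Dividing through by 1508/225 gives the monic gcd z²+4z+106.

106+4z+z²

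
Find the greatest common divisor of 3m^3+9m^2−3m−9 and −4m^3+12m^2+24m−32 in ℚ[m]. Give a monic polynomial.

m−1

Euclidean algorithm in ℚ[m]:
  3m^3+9m^2−3m−9 = (−3/4)(−4m^3+12m^2+24m−32) + (18m^2+15m−33)
  −4m^3+12m^2+24m−32 = (−(2/9)m+23/27)(18m^2+15m−33) + ((35/9)m−35/9)
  18m^2+15m−33 = ((162/35)m+297/35)((35/9)m−35/9) + (0)
Last nonzero remainder: (35/9)m−35/9. Dividing through by 35/9 gives the monic gcd m−1.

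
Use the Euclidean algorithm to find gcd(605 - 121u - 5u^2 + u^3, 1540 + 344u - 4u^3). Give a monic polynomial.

Repeated division with remainder:
  u^3 - 5u^2 - 121u + 605 = (-1/4)(-4u^3 + 344u + 1540) + (-5u^2 - 35u + 990)
  -4u^3 + 344u + 1540 = ((4/5)u - 28/5)(-5u^2 - 35u + 990) + (-644u + 7084)
  -5u^2 - 35u + 990 = ((5/644)u + 45/322)(-644u + 7084) + (0)
Last nonzero remainder: -644u + 7084. Dividing through by -644 gives the monic gcd u - 11.

-11 + u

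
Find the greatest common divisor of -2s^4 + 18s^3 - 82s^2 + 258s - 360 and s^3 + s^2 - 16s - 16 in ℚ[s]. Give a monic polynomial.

s - 4

By polynomial division,
  -2s^4 + 18s^3 - 82s^2 + 258s - 360 = (-2s + 20)(s^3 + s^2 - 16s - 16) + (-134s^2 + 546s - 40)
  s^3 + s^2 - 16s - 16 = (-(1/134)s - 170/4489)(-134s^2 + 546s - 40) + ((19656/4489)s - 78624/4489)
  -134s^2 + 546s - 40 = (-(300763/9828)s + 22445/9828)((19656/4489)s - 78624/4489) + (0)
Last nonzero remainder: (19656/4489)s - 78624/4489. Dividing through by 19656/4489 gives the monic gcd s - 4.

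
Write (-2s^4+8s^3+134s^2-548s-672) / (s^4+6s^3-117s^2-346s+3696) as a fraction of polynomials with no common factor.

By polynomial division,
  -2s^4+8s^3+134s^2-548s-672 = (-2)(s^4+6s^3-117s^2-346s+3696) + (20s^3-100s^2-1240s+6720)
  s^4+6s^3-117s^2-346s+3696 = ((1/20)s+11/20)(20s^3-100s^2-1240s+6720) + (0)
Last nonzero remainder: 20s^3-100s^2-1240s+6720. Dividing through by 20 gives the monic gcd s^3-5s^2-62s+336.
Cancel s^3-5s^2-62s+336 from numerator and denominator to get the reduced form.

(-2s-2)/(s+11)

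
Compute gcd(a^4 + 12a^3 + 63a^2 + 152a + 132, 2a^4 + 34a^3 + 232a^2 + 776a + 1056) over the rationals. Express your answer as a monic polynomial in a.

a^2 + 7a + 22

By polynomial division,
  a^4 + 12a^3 + 63a^2 + 152a + 132 = (1/2)(2a^4 + 34a^3 + 232a^2 + 776a + 1056) + (−5a^3 − 53a^2 − 236a − 396)
  2a^4 + 34a^3 + 232a^2 + 776a + 1056 = (−(2/5)a − 64/25)(−5a^3 − 53a^2 − 236a − 396) + ((48/25)a^2 + (336/25)a + 1056/25)
  −5a^3 − 53a^2 − 236a − 396 = (−(125/48)a − 75/8)((48/25)a^2 + (336/25)a + 1056/25) + (0)
Last nonzero remainder: (48/25)a^2 + (336/25)a + 1056/25. Dividing through by 48/25 gives the monic gcd a^2 + 7a + 22.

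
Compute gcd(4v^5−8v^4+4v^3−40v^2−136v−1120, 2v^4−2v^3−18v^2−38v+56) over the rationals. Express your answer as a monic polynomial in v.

v^3−9v−28

Apply the Euclidean algorithm:
  4v^5−8v^4+4v^3−40v^2−136v−1120 = (2v−2)(2v^4−2v^3−18v^2−38v+56) + (36v^3−324v−1008)
  2v^4−2v^3−18v^2−38v+56 = ((1/18)v−1/18)(36v^3−324v−1008) + (0)
Last nonzero remainder: 36v^3−324v−1008. Dividing through by 36 gives the monic gcd v^3−9v−28.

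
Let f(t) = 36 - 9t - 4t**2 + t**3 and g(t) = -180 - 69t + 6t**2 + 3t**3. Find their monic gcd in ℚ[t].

By polynomial division,
  t**3 - 4t**2 - 9t + 36 = (1/3)(3t**3 + 6t**2 - 69t - 180) + (-6t**2 + 14t + 96)
  3t**3 + 6t**2 - 69t - 180 = (-(1/2)t - 13/6)(-6t**2 + 14t + 96) + ((28/3)t + 28)
  -6t**2 + 14t + 96 = (-(9/14)t + 24/7)((28/3)t + 28) + (0)
Last nonzero remainder: (28/3)t + 28. Dividing through by 28/3 gives the monic gcd t + 3.

3 + t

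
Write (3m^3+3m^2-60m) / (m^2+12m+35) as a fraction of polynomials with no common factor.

(3m^2-12m)/(m+7)

Apply the Euclidean algorithm:
  3m^3+3m^2-60m = (3m-33)(m^2+12m+35) + (231m+1155)
  m^2+12m+35 = ((1/231)m+1/33)(231m+1155) + (0)
Last nonzero remainder: 231m+1155. Dividing through by 231 gives the monic gcd m+5.
Cancel m+5 from numerator and denominator to get the reduced form.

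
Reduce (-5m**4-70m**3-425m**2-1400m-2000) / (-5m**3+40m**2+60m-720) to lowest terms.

By polynomial division,
  -5m**4-70m**3-425m**2-1400m-2000 = (m+22)(-5m**3+40m**2+60m-720) + (-1365m**2-2000m+13840)
  -5m**3+40m**2+60m-720 = ((1/273)m-2584/74529)(-1365m**2-2000m+13840) + (-(4474580/74529)m-17898320/74529)
  -1365m**2-2000m+13840 = ((20346417/894916)m-12893517/223729)(-(4474580/74529)m-17898320/74529) + (0)
Last nonzero remainder: -(4474580/74529)m-17898320/74529. Dividing through by -4474580/74529 gives the monic gcd m+4.
Cancel m+4 from numerator and denominator to get the reduced form.

(m**3+10m**2+45m+100)/(m**2-12m+36)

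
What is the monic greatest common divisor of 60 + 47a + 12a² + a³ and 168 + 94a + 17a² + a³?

Euclidean algorithm in ℚ[a]:
  a³ + 12a² + 47a + 60 = (a³ + 17a² + 94a + 168) + (-5a² - 47a - 108)
  a³ + 17a² + 94a + 168 = (-(1/5)a - 38/25)(-5a² - 47a - 108) + ((24/25)a + 96/25)
  -5a² - 47a - 108 = (-(125/24)a - 225/8)((24/25)a + 96/25) + (0)
Last nonzero remainder: (24/25)a + 96/25. Dividing through by 24/25 gives the monic gcd a + 4.

4 + a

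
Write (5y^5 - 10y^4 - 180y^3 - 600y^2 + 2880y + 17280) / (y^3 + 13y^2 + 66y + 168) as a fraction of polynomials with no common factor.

(5y^3 - 40y^2 - 60y + 720)/(y + 7)

Repeated division with remainder:
  5y^5 - 10y^4 - 180y^3 - 600y^2 + 2880y + 17280 = (5y^2 - 75y + 465)(y^3 + 13y^2 + 66y + 168) + (-2535y^2 - 15210y - 60840)
  y^3 + 13y^2 + 66y + 168 = (-(1/2535)y - 7/2535)(-2535y^2 - 15210y - 60840) + (0)
Last nonzero remainder: -2535y^2 - 15210y - 60840. Dividing through by -2535 gives the monic gcd y^2 + 6y + 24.
Cancel y^2 + 6y + 24 from numerator and denominator to get the reduced form.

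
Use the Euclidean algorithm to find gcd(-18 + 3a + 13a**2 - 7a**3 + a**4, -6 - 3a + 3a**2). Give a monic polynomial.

Repeated division with remainder:
  a**4 - 7a**3 + 13a**2 + 3a - 18 = ((1/3)a**2 - 2a + 3)(3a**2 - 3a - 6) + (0)
Last nonzero remainder: 3a**2 - 3a - 6. Dividing through by 3 gives the monic gcd a**2 - a - 2.

-2 - a + a**2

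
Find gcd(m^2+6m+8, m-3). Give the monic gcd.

1

Repeated division with remainder:
  m^2+6m+8 = (m+9)(m-3) + (35)
  m-3 = ((1/35)m-3/35)(35) + (0)
The last nonzero remainder is the constant 35, so the polynomials are coprime and gcd = 1.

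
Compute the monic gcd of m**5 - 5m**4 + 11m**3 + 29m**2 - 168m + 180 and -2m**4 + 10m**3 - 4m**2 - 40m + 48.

m**2 - 4m + 4

Apply the Euclidean algorithm:
  m**5 - 5m**4 + 11m**3 + 29m**2 - 168m + 180 = (-(1/2)m)(-2m**4 + 10m**3 - 4m**2 - 40m + 48) + (9m**3 + 9m**2 - 144m + 180)
  -2m**4 + 10m**3 - 4m**2 - 40m + 48 = (-(2/9)m + 4/3)(9m**3 + 9m**2 - 144m + 180) + (-48m**2 + 192m - 192)
  9m**3 + 9m**2 - 144m + 180 = (-(3/16)m - 15/16)(-48m**2 + 192m - 192) + (0)
Last nonzero remainder: -48m**2 + 192m - 192. Dividing through by -48 gives the monic gcd m**2 - 4m + 4.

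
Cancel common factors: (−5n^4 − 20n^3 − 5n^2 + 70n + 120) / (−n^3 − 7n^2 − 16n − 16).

(5n^2 + 5n − 30)/(n + 4)

Apply the Euclidean algorithm:
  −5n^4 − 20n^3 − 5n^2 + 70n + 120 = (5n − 15)(−n^3 − 7n^2 − 16n − 16) + (−30n^2 − 90n − 120)
  −n^3 − 7n^2 − 16n − 16 = ((1/30)n + 2/15)(−30n^2 − 90n − 120) + (0)
Last nonzero remainder: −30n^2 − 90n − 120. Dividing through by −30 gives the monic gcd n^2 + 3n + 4.
Cancel n^2 + 3n + 4 from numerator and denominator to get the reduced form.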